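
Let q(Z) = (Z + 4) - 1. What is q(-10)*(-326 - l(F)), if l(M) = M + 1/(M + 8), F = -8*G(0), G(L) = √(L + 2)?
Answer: 18249/8 - 455*√2/8 ≈ 2200.7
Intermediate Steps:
G(L) = √(2 + L)
F = -8*√2 (F = -8*√(2 + 0) = -8*√2 ≈ -11.314)
q(Z) = 3 + Z (q(Z) = (4 + Z) - 1 = 3 + Z)
l(M) = M + 1/(8 + M)
q(-10)*(-326 - l(F)) = (3 - 10)*(-326 - (1 + (-8*√2)² + 8*(-8*√2))/(8 - 8*√2)) = -7*(-326 - (1 + 128 - 64*√2)/(8 - 8*√2)) = -7*(-326 - (129 - 64*√2)/(8 - 8*√2)) = 2282 + 7*(129 - 64*√2)/(8 - 8*√2)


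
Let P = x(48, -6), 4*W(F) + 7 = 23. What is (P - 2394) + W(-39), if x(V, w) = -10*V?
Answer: -2870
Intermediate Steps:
W(F) = 4 (W(F) = -7/4 + (1/4)*23 = -7/4 + 23/4 = 4)
P = -480 (P = -10*48 = -480)
(P - 2394) + W(-39) = (-480 - 2394) + 4 = -2874 + 4 = -2870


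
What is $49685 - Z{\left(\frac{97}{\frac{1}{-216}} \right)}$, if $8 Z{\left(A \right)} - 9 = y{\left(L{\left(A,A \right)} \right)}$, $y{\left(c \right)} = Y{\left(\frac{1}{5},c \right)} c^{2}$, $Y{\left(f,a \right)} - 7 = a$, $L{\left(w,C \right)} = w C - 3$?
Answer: $- \frac{84596600341174881986269637}{8} \approx -1.0575 \cdot 10^{25}$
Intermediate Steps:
$L{\left(w,C \right)} = -3 + C w$ ($L{\left(w,C \right)} = C w - 3 = -3 + C w$)
$Y{\left(f,a \right)} = 7 + a$
$y{\left(c \right)} = c^{2} \left(7 + c\right)$ ($y{\left(c \right)} = \left(7 + c\right) c^{2} = c^{2} \left(7 + c\right)$)
$Z{\left(A \right)} = \frac{9}{8} + \frac{\left(-3 + A^{2}\right)^{2} \left(4 + A^{2}\right)}{8}$ ($Z{\left(A \right)} = \frac{9}{8} + \frac{\left(-3 + A A\right)^{2} \left(7 + \left(-3 + A A\right)\right)}{8} = \frac{9}{8} + \frac{\left(-3 + A^{2}\right)^{2} \left(7 + \left(-3 + A^{2}\right)\right)}{8} = \frac{9}{8} + \frac{\left(-3 + A^{2}\right)^{2} \left(4 + A^{2}\right)}{8}$)
$49685 - Z{\left(\frac{97}{\frac{1}{-216}} \right)} = 49685 - \left(\frac{9}{8} + \frac{\left(-3 + \left(\frac{97}{\frac{1}{-216}}\right)^{2}\right)^{2} \left(4 + \left(\frac{97}{\frac{1}{-216}}\right)^{2}\right)}{8}\right) = 49685 - \left(\frac{9}{8} + \frac{\left(-3 + \left(\frac{97}{- \frac{1}{216}}\right)^{2}\right)^{2} \left(4 + \left(\frac{97}{- \frac{1}{216}}\right)^{2}\right)}{8}\right) = 49685 - \left(\frac{9}{8} + \frac{\left(-3 + \left(97 \left(-216\right)\right)^{2}\right)^{2} \left(4 + \left(97 \left(-216\right)\right)^{2}\right)}{8}\right) = 49685 - \left(\frac{9}{8} + \frac{\left(-3 + \left(-20952\right)^{2}\right)^{2} \left(4 + \left(-20952\right)^{2}\right)}{8}\right) = 49685 - \left(\frac{9}{8} + \frac{\left(-3 + 438986304\right)^{2} \left(4 + 438986304\right)}{8}\right) = 49685 - \left(\frac{9}{8} + \frac{1}{8} \cdot 438986301^{2} \cdot 438986308\right) = 49685 - \left(\frac{9}{8} + \frac{1}{8} \cdot 192708972465662601 \cdot 438986308\right) = 49685 - \left(\frac{9}{8} + \frac{21149150085293720496666777}{2}\right) = 49685 - \frac{84596600341174881986667117}{8} = - \frac{84596600341174881986269637}{8}$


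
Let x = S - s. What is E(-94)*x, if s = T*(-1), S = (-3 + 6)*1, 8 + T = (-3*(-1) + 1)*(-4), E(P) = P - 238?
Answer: 6972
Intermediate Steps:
E(P) = -238 + P
T = -24 (T = -8 + (-3*(-1) + 1)*(-4) = -8 + (3 + 1)*(-4) = -8 + 4*(-4) = -8 - 16 = -24)
S = 3 (S = 3*1 = 3)
s = 24 (s = -24*(-1) = 24)
x = -21 (x = 3 - 1*24 = 3 - 24 = -21)
E(-94)*x = (-238 - 94)*(-21) = -332*(-21) = 6972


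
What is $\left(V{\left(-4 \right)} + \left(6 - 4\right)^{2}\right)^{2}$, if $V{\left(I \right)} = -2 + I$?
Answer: $4$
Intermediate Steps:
$\left(V{\left(-4 \right)} + \left(6 - 4\right)^{2}\right)^{2} = \left(\left(-2 - 4\right) + \left(6 - 4\right)^{2}\right)^{2} = \left(-6 + 2^{2}\right)^{2} = \left(-6 + 4\right)^{2} = \left(-2\right)^{2} = 4$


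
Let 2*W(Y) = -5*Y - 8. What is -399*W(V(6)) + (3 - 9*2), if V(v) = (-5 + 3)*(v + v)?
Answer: -22359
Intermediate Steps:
V(v) = -4*v
W(Y) = -4 - 5*Y/2 (W(Y) = (-5*Y - 8)/2 = (-8 - 5*Y)/2 = -4 - 5*Y/2)
-399*W(V(6)) + (3 - 9*2) = -399*(-4 - (-10)*6) + (3 - 9*2) = -399*(-4 - 5/2*(-24)) + (3 - 18) = -399*(-4 + 60) - 15 = -399*56 - 15 = -22344 - 15 = -22359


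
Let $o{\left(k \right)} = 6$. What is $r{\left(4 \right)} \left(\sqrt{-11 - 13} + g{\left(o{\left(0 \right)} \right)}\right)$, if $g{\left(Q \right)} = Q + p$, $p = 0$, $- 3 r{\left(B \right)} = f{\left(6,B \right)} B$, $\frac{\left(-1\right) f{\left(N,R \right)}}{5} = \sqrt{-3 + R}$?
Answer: $40 + \frac{40 i \sqrt{6}}{3} \approx 40.0 + 32.66 i$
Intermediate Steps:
$f{\left(N,R \right)} = - 5 \sqrt{-3 + R}$
$r{\left(B \right)} = \frac{5 B \sqrt{-3 + B}}{3}$ ($r{\left(B \right)} = - \frac{- 5 \sqrt{-3 + B} B}{3} = - \frac{\left(-5\right) B \sqrt{-3 + B}}{3} = \frac{5 B \sqrt{-3 + B}}{3}$)
$g{\left(Q \right)} = Q$ ($g{\left(Q \right)} = Q + 0 = Q$)
$r{\left(4 \right)} \left(\sqrt{-11 - 13} + g{\left(o{\left(0 \right)} \right)}\right) = \frac{5}{3} \cdot 4 \sqrt{-3 + 4} \left(\sqrt{-11 - 13} + 6\right) = \frac{5}{3} \cdot 4 \sqrt{1} \left(\sqrt{-24} + 6\right) = \frac{5}{3} \cdot 4 \cdot 1 \left(2 i \sqrt{6} + 6\right) = \frac{20 \left(6 + 2 i \sqrt{6}\right)}{3} = 40 + \frac{40 i \sqrt{6}}{3}$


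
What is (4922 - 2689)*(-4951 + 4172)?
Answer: -1739507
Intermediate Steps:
(4922 - 2689)*(-4951 + 4172) = 2233*(-779) = -1739507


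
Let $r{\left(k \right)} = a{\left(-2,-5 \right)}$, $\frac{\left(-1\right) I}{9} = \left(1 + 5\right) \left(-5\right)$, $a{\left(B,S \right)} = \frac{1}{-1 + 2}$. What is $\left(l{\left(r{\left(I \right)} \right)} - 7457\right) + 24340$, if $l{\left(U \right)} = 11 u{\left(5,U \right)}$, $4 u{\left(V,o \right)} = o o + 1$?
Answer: $\frac{33777}{2} \approx 16889.0$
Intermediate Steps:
$u{\left(V,o \right)} = \frac{1}{4} + \frac{o^{2}}{4}$ ($u{\left(V,o \right)} = \frac{o o + 1}{4} = \frac{o^{2} + 1}{4} = \frac{1 + o^{2}}{4} = \frac{1}{4} + \frac{o^{2}}{4}$)
$a{\left(B,S \right)} = 1$ ($a{\left(B,S \right)} = 1^{-1} = 1$)
$I = 270$ ($I = - 9 \left(1 + 5\right) \left(-5\right) = - 9 \cdot 6 \left(-5\right) = \left(-9\right) \left(-30\right) = 270$)
$r{\left(k \right)} = 1$
$l{\left(U \right)} = \frac{11}{4} + \frac{11 U^{2}}{4}$ ($l{\left(U \right)} = 11 \left(\frac{1}{4} + \frac{U^{2}}{4}\right) = \frac{11}{4} + \frac{11 U^{2}}{4}$)
$\left(l{\left(r{\left(I \right)} \right)} - 7457\right) + 24340 = \left(\left(\frac{11}{4} + \frac{11 \cdot 1^{2}}{4}\right) - 7457\right) + 24340 = \left(\left(\frac{11}{4} + \frac{11}{4} \cdot 1\right) - 7457\right) + 24340 = \left(\left(\frac{11}{4} + \frac{11}{4}\right) - 7457\right) + 24340 = \left(\frac{11}{2} - 7457\right) + 24340 = - \frac{14903}{2} + 24340 = \frac{33777}{2}$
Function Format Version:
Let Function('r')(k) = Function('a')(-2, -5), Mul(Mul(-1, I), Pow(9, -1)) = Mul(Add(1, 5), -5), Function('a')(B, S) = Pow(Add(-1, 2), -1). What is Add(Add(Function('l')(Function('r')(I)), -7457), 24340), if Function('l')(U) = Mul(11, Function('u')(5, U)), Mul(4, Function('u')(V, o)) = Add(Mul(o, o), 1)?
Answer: Rational(33777, 2) ≈ 16889.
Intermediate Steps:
Function('u')(V, o) = Add(Rational(1, 4), Mul(Rational(1, 4), Pow(o, 2))) (Function('u')(V, o) = Mul(Rational(1, 4), Add(Mul(o, o), 1)) = Mul(Rational(1, 4), Add(Pow(o, 2), 1)) = Mul(Rational(1, 4), Add(1, Pow(o, 2))) = Add(Rational(1, 4), Mul(Rational(1, 4), Pow(o, 2))))
Function('a')(B, S) = 1 (Function('a')(B, S) = Pow(1, -1) = 1)
I = 270 (I = Mul(-9, Mul(Add(1, 5), -5)) = Mul(-9, Mul(6, -5)) = Mul(-9, -30) = 270)
Function('r')(k) = 1
Function('l')(U) = Add(Rational(11, 4), Mul(Rational(11, 4), Pow(U, 2))) (Function('l')(U) = Mul(11, Add(Rational(1, 4), Mul(Rational(1, 4), Pow(U, 2)))) = Add(Rational(11, 4), Mul(Rational(11, 4), Pow(U, 2))))
Add(Add(Function('l')(Function('r')(I)), -7457), 24340) = Add(Add(Add(Rational(11, 4), Mul(Rational(11, 4), Pow(1, 2))), -7457), 24340) = Add(Add(Add(Rational(11, 4), Mul(Rational(11, 4), 1)), -7457), 24340) = Add(Add(Add(Rational(11, 4), Rational(11, 4)), -7457), 24340) = Add(Add(Rational(11, 2), -7457), 24340) = Add(Rational(-14903, 2), 24340) = Rational(33777, 2)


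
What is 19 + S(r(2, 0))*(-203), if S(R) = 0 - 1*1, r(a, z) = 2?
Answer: 222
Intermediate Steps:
S(R) = -1 (S(R) = 0 - 1 = -1)
19 + S(r(2, 0))*(-203) = 19 - 1*(-203) = 19 + 203 = 222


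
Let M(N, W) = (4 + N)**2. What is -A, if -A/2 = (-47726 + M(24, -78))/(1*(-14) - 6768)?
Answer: 46942/3391 ≈ 13.843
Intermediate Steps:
A = -46942/3391 (A = -2*(-47726 + (4 + 24)**2)/(1*(-14) - 6768) = -2*(-47726 + 28**2)/(-14 - 6768) = -2*(-47726 + 784)/(-6782) = -(-93884)*(-1)/6782 = -2*23471/3391 = -46942/3391 ≈ -13.843)
-A = -1*(-46942/3391) = 46942/3391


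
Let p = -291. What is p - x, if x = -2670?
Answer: 2379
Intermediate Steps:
p - x = -291 - 1*(-2670) = -291 + 2670 = 2379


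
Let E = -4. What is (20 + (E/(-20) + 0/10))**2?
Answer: 10201/25 ≈ 408.04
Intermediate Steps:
(20 + (E/(-20) + 0/10))**2 = (20 + (-4/(-20) + 0/10))**2 = (20 + (-4*(-1/20) + 0*(1/10)))**2 = (20 + (1/5 + 0))**2 = (20 + 1/5)**2 = (101/5)**2 = 10201/25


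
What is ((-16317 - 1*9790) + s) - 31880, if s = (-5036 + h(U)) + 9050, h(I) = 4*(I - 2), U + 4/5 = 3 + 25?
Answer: -269361/5 ≈ -53872.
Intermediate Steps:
U = 136/5 (U = -4/5 + (3 + 25) = -4/5 + 28 = 136/5 ≈ 27.200)
h(I) = -8 + 4*I (h(I) = 4*(-2 + I) = -8 + 4*I)
s = 20574/5 (s = (-5036 + (-8 + 4*(136/5))) + 9050 = (-5036 + (-8 + 544/5)) + 9050 = (-5036 + 504/5) + 9050 = -24676/5 + 9050 = 20574/5 ≈ 4114.8)
((-16317 - 1*9790) + s) - 31880 = ((-16317 - 1*9790) + 20574/5) - 31880 = ((-16317 - 9790) + 20574/5) - 31880 = (-26107 + 20574/5) - 31880 = -109961/5 - 31880 = -269361/5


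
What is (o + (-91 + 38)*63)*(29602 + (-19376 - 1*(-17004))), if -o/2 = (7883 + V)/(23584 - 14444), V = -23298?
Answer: -41508908245/457 ≈ -9.0829e+7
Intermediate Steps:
o = 3083/914 (o = -2*(7883 - 23298)/(23584 - 14444) = -(-30830)/9140 = -2*(-3083/1828) = 3083/914 ≈ 3.3731)
(o + (-91 + 38)*63)*(29602 + (-19376 - 1*(-17004))) = (3083/914 + (-91 + 38)*63)*(29602 + (-19376 - 1*(-17004))) = (3083/914 - 53*63)*(29602 + (-19376 + 17004)) = (3083/914 - 3339)*(29602 - 2372) = -3048763/914*27230 = -41508908245/457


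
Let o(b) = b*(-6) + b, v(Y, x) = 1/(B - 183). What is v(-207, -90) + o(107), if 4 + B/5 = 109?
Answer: -182969/342 ≈ -535.00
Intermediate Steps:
B = 525 (B = -20 + 5*109 = -20 + 545 = 525)
v(Y, x) = 1/342 (v(Y, x) = 1/(525 - 183) = 1/342)
o(b) = -5*b (o(b) = -6*b + b = -5*b)
v(-207, -90) + o(107) = 1/342 - 5*107 = 1/342 - 535 = -182969/342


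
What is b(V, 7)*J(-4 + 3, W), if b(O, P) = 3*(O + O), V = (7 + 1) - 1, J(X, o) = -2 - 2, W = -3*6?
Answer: -168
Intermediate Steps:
W = -18
J(X, o) = -4
V = 7 (V = 8 - 1 = 7)
b(O, P) = 6*O (b(O, P) = 3*(2*O) = 6*O)
b(V, 7)*J(-4 + 3, W) = (6*7)*(-4) = 42*(-4) = -168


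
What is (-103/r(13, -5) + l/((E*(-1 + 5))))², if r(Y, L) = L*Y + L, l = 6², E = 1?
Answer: 537289/4900 ≈ 109.65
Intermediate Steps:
l = 36
r(Y, L) = L + L*Y
(-103/r(13, -5) + l/((E*(-1 + 5))))² = (-103*(-1/(5*(1 + 13))) + 36/((1*(-1 + 5))))² = (-103/((-5*14)) + 36/((1*4)))² = (-103/(-70) + 36/4)² = (-103*(-1/70) + 36*(¼))² = (103/70 + 9)² = (733/70)² = 537289/4900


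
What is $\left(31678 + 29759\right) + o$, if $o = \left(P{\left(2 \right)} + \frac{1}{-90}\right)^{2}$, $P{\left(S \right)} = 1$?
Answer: $\frac{497647621}{8100} \approx 61438.0$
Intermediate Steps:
$o = \frac{7921}{8100}$ ($o = \left(1 + \frac{1}{-90}\right)^{2} = \left(1 - \frac{1}{90}\right)^{2} = \left(\frac{89}{90}\right)^{2} = \frac{7921}{8100} \approx 0.9779$)
$\left(31678 + 29759\right) + o = \left(31678 + 29759\right) + \frac{7921}{8100} = 61437 + \frac{7921}{8100} = \frac{497647621}{8100}$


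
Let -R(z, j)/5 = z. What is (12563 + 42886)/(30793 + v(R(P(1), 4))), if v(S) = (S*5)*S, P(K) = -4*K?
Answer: 18483/10931 ≈ 1.6909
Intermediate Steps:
R(z, j) = -5*z
v(S) = 5*S**2 (v(S) = (5*S)*S = 5*S**2)
(12563 + 42886)/(30793 + v(R(P(1), 4))) = (12563 + 42886)/(30793 + 5*(-(-20))**2) = 55449/(30793 + 5*(-5*(-4))**2) = 55449/(30793 + 5*20**2) = 55449/(30793 + 5*400) = 55449/(30793 + 2000) = 55449/32793 = 55449*(1/32793) = 18483/10931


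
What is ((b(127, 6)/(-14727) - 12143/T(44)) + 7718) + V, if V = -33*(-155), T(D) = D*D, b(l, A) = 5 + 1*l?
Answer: 121902878221/9503824 ≈ 12827.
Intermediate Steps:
b(l, A) = 5 + l
T(D) = D**2
V = 5115
((b(127, 6)/(-14727) - 12143/T(44)) + 7718) + V = (((5 + 127)/(-14727) - 12143/(44**2)) + 7718) + 5115 = ((132*(-1/14727) - 12143/1936) + 7718) + 5115 = ((-44/4909 - 12143*1/1936) + 7718) + 5115 = ((-44/4909 - 12143/1936) + 7718) + 5115 = (-59695171/9503824 + 7718) + 5115 = 73290818461/9503824 + 5115 = 121902878221/9503824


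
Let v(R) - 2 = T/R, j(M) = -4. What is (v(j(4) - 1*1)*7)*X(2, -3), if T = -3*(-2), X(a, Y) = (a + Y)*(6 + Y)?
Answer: -84/5 ≈ -16.800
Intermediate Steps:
X(a, Y) = (6 + Y)*(Y + a) (X(a, Y) = (Y + a)*(6 + Y) = (6 + Y)*(Y + a))
T = 6
v(R) = 2 + 6/R
(v(j(4) - 1*1)*7)*X(2, -3) = ((2 + 6/(-4 - 1*1))*7)*((-3)² + 6*(-3) + 6*2 - 3*2) = ((2 + 6/(-4 - 1))*7)*(9 - 18 + 12 - 6) = ((2 + 6/(-5))*7)*(-3) = ((2 + 6*(-⅕))*7)*(-3) = ((2 - 6/5)*7)*(-3) = ((⅘)*7)*(-3) = (28/5)*(-3) = -84/5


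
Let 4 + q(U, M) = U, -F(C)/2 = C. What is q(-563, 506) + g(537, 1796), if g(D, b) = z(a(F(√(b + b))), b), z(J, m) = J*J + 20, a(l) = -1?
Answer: -546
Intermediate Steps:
F(C) = -2*C
q(U, M) = -4 + U
z(J, m) = 20 + J² (z(J, m) = J² + 20 = 20 + J²)
g(D, b) = 21 (g(D, b) = 20 + (-1)² = 20 + 1 = 21)
q(-563, 506) + g(537, 1796) = (-4 - 563) + 21 = -567 + 21 = -546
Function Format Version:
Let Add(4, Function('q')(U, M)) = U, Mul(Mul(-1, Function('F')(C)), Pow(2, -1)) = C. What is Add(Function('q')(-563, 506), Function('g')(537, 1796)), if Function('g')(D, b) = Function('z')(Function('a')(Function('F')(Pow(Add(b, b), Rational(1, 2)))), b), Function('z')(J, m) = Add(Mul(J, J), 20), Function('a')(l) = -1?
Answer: -546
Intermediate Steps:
Function('F')(C) = Mul(-2, C)
Function('q')(U, M) = Add(-4, U)
Function('z')(J, m) = Add(20, Pow(J, 2)) (Function('z')(J, m) = Add(Pow(J, 2), 20) = Add(20, Pow(J, 2)))
Function('g')(D, b) = 21 (Function('g')(D, b) = Add(20, Pow(-1, 2)) = Add(20, 1) = 21)
Add(Function('q')(-563, 506), Function('g')(537, 1796)) = Add(Add(-4, -563), 21) = Add(-567, 21) = -546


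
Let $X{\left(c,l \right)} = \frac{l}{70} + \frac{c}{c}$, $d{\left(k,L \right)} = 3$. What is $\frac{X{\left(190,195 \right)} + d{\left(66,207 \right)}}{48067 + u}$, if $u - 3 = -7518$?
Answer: $\frac{95}{567728} \approx 0.00016733$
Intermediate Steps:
$u = -7515$ ($u = 3 - 7518 = -7515$)
$X{\left(c,l \right)} = 1 + \frac{l}{70}$ ($X{\left(c,l \right)} = l \frac{1}{70} + 1 = \frac{l}{70} + 1 = 1 + \frac{l}{70}$)
$\frac{X{\left(190,195 \right)} + d{\left(66,207 \right)}}{48067 + u} = \frac{\left(1 + \frac{1}{70} \cdot 195\right) + 3}{48067 - 7515} = \frac{\left(1 + \frac{39}{14}\right) + 3}{40552} = \left(\frac{53}{14} + 3\right) \frac{1}{40552} = \frac{95}{14} \cdot \frac{1}{40552} = \frac{95}{567728}$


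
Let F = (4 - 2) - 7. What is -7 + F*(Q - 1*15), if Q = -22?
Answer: 178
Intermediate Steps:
F = -5 (F = 2 - 7 = -5)
-7 + F*(Q - 1*15) = -7 - 5*(-22 - 1*15) = -7 - 5*(-22 - 15) = -7 - 5*(-37) = -7 + 185 = 178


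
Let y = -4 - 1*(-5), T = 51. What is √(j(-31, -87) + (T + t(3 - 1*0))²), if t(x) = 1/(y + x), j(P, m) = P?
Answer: √41529/4 ≈ 50.947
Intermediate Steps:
y = 1 (y = -4 + 5 = 1)
t(x) = 1/(1 + x)
√(j(-31, -87) + (T + t(3 - 1*0))²) = √(-31 + (51 + 1/(1 + (3 - 1*0)))²) = √(-31 + (51 + 1/(1 + (3 + 0)))²) = √(-31 + (51 + 1/(1 + 3))²) = √(-31 + (51 + 1/4)²) = √(-31 + (51 + ¼)²) = √(-31 + (205/4)²) = √(-31 + 42025/16) = √(41529/16) = √41529/4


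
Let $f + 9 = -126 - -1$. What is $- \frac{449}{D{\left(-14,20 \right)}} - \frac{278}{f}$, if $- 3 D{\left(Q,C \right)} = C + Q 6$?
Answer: $- \frac{81353}{4288} \approx -18.972$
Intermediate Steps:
$D{\left(Q,C \right)} = - 2 Q - \frac{C}{3}$ ($D{\left(Q,C \right)} = - \frac{C + Q 6}{3} = - \frac{C + 6 Q}{3} = - 2 Q - \frac{C}{3}$)
$f = -134$ ($f = -9 - 125 = -134$)
$- \frac{449}{D{\left(-14,20 \right)}} - \frac{278}{f} = - \frac{449}{\left(-2\right) \left(-14\right) - \frac{20}{3}} - \frac{278}{-134} = - \frac{449}{28 - \frac{20}{3}} - - \frac{139}{67} = - \frac{449}{\frac{64}{3}} + \frac{139}{67} = \left(-449\right) \frac{3}{64} + \frac{139}{67} = - \frac{1347}{64} + \frac{139}{67} = - \frac{81353}{4288}$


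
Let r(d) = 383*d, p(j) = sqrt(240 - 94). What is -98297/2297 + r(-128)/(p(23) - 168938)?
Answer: -1393188638321121/32778244781153 + 24512*sqrt(146)/14270023849 ≈ -42.503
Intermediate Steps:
p(j) = sqrt(146)
-98297/2297 + r(-128)/(p(23) - 168938) = -98297/2297 + (383*(-128))/(sqrt(146) - 168938) = -98297*1/2297 - 49024/(-168938 + sqrt(146)) = -98297/2297 - 49024/(-168938 + sqrt(146))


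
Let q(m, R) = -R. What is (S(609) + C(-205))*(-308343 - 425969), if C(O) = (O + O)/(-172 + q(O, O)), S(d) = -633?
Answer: 15640111288/33 ≈ 4.7394e+8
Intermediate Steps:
C(O) = 2*O/(-172 - O) (C(O) = (O + O)/(-172 - O) = (2*O)/(-172 - O) = 2*O/(-172 - O))
(S(609) + C(-205))*(-308343 - 425969) = (-633 - 2*(-205)/(172 - 205))*(-308343 - 425969) = (-633 - 2*(-205)/(-33))*(-734312) = (-633 - 2*(-205)*(-1/33))*(-734312) = (-633 - 410/33)*(-734312) = -21299/33*(-734312) = 15640111288/33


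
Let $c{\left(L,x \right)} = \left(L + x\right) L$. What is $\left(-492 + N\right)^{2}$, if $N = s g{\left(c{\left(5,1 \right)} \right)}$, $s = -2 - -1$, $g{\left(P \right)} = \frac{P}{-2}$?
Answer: $227529$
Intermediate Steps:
$c{\left(L,x \right)} = L \left(L + x\right)$
$g{\left(P \right)} = - \frac{P}{2}$ ($g{\left(P \right)} = P \left(- \frac{1}{2}\right) = - \frac{P}{2}$)
$s = -1$ ($s = -2 + 1 = -1$)
$N = 15$ ($N = - \frac{\left(-1\right) 5 \left(5 + 1\right)}{2} = - \frac{\left(-1\right) 5 \cdot 6}{2} = - \frac{\left(-1\right) 30}{2} = \left(-1\right) \left(-15\right) = 15$)
$\left(-492 + N\right)^{2} = \left(-492 + 15\right)^{2} = \left(-477\right)^{2} = 227529$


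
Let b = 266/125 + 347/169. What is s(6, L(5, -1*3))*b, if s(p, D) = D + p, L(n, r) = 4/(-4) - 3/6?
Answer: 794961/42250 ≈ 18.816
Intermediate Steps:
L(n, r) = -3/2 (L(n, r) = 4*(-¼) - 3*⅙ = -1 - ½ = -3/2)
b = 88329/21125 (b = 266*(1/125) + 347*(1/169) = 266/125 + 347/169 = 88329/21125 ≈ 4.1813)
s(6, L(5, -1*3))*b = (-3/2 + 6)*(88329/21125) = (9/2)*(88329/21125) = 794961/42250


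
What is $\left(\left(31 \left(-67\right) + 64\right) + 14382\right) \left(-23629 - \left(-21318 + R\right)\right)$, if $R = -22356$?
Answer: $247936605$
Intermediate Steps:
$\left(\left(31 \left(-67\right) + 64\right) + 14382\right) \left(-23629 - \left(-21318 + R\right)\right) = \left(\left(31 \left(-67\right) + 64\right) + 14382\right) \left(-23629 + \left(21318 - -22356\right)\right) = \left(\left(-2077 + 64\right) + 14382\right) \left(-23629 + \left(21318 + 22356\right)\right) = \left(-2013 + 14382\right) \left(-23629 + 43674\right) = 12369 \cdot 20045 = 247936605$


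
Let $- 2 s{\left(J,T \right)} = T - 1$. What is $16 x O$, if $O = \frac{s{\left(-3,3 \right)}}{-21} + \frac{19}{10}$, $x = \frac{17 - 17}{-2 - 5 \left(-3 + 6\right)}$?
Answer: $0$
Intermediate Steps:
$s{\left(J,T \right)} = \frac{1}{2} - \frac{T}{2}$ ($s{\left(J,T \right)} = - \frac{T - 1}{2} = - \frac{-1 + T}{2} = \frac{1}{2} - \frac{T}{2}$)
$x = 0$ ($x = \frac{0}{-2 - 15} = \frac{0}{-17} = 0 \left(- \frac{1}{17}\right) = 0$)
$O = \frac{409}{210}$ ($O = \frac{\frac{1}{2} - \frac{3}{2}}{-21} + \frac{19}{10} = \left(\frac{1}{2} - \frac{3}{2}\right) \left(- \frac{1}{21}\right) + 19 \cdot \frac{1}{10} = \left(-1\right) \left(- \frac{1}{21}\right) + \frac{19}{10} = \frac{1}{21} + \frac{19}{10} = \frac{409}{210} \approx 1.9476$)
$16 x O = 16 \cdot 0 \cdot \frac{409}{210} = 0 \cdot \frac{409}{210} = 0$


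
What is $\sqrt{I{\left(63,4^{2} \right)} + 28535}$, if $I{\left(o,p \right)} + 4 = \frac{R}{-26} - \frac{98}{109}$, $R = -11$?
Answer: $\frac{3 \sqrt{25460500130}}{2834} \approx 168.91$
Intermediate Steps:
$I{\left(o,p \right)} = - \frac{12685}{2834}$ ($I{\left(o,p \right)} = -4 - \left(- \frac{11}{26} + \frac{98}{109}\right) = -4 - \frac{1349}{2834} = - \frac{12685}{2834}$)
$\sqrt{I{\left(63,4^{2} \right)} + 28535} = \sqrt{- \frac{12685}{2834} + 28535} = \sqrt{\frac{80855505}{2834}} = \frac{3 \sqrt{25460500130}}{2834}$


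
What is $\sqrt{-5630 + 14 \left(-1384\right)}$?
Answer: $i \sqrt{25006} \approx 158.13 i$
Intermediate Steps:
$\sqrt{-5630 + 14 \left(-1384\right)} = \sqrt{-5630 - 19376} = \sqrt{-25006} = i \sqrt{25006}$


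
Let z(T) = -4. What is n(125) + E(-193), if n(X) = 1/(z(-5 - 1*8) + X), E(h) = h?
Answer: -23352/121 ≈ -192.99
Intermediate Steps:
n(X) = 1/(-4 + X)
n(125) + E(-193) = 1/(-4 + 125) - 193 = 1/121 - 193 = -23352/121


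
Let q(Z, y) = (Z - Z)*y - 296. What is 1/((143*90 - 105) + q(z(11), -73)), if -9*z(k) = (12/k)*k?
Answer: 1/12469 ≈ 8.0199e-5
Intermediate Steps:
z(k) = -4/3 (z(k) = -12/k*k/9 = -⅑*12 = -4/3)
q(Z, y) = -296 (q(Z, y) = 0*y - 296 = 0 - 296 = -296)
1/((143*90 - 105) + q(z(11), -73)) = 1/((143*90 - 105) - 296) = 1/((12870 - 105) - 296) = 1/(12765 - 296) = 1/12469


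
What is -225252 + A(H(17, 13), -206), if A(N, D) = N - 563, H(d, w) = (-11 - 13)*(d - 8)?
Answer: -226031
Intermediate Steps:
H(d, w) = 192 - 24*d (H(d, w) = -24*(-8 + d) = 192 - 24*d)
A(N, D) = -563 + N
-225252 + A(H(17, 13), -206) = -225252 + (-563 + (192 - 24*17)) = -225252 + (-563 + (192 - 408)) = -225252 + (-563 - 216) = -225252 - 779 = -226031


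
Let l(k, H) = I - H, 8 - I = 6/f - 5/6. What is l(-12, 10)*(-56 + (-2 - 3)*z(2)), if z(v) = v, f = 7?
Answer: 935/7 ≈ 133.57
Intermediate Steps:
I = 335/42 (I = 8 - (6/7 - 5/6) = 8 - (6*(⅐) - 5*⅙) = 8 - (6/7 - ⅚) = 8 - 1*1/42 = 8 - 1/42 = 335/42 ≈ 7.9762)
l(k, H) = 335/42 - H
l(-12, 10)*(-56 + (-2 - 3)*z(2)) = (335/42 - 1*10)*(-56 + (-2 - 3)*2) = (335/42 - 10)*(-56 - 5*2) = -85*(-56 - 10)/42 = -85/42*(-66) = 935/7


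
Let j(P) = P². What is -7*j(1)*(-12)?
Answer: 84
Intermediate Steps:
-7*j(1)*(-12) = -7*1²*(-12) = -7*1*(-12) = -7*(-12) = 84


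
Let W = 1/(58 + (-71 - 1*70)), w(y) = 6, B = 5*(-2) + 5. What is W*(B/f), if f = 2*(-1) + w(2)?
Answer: 5/332 ≈ 0.015060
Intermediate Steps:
B = -5 (B = -10 + 5 = -5)
W = -1/83 (W = 1/(58 + (-71 - 70)) = 1/(58 - 141) = 1/(-83) = -1/83 ≈ -0.012048)
f = 4 (f = 2*(-1) + 6 = -2 + 6 = 4)
W*(B/f) = -(-5)/(83*4) = -1/83*(-5/4) = 5/332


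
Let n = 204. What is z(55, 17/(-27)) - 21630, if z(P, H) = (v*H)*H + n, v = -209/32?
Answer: -499886129/23328 ≈ -21429.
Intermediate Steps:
v = -209/32 (v = -209*1/32 = -209/32 ≈ -6.5313)
z(P, H) = 204 - 209*H²/32 (z(P, H) = (-209*H/32)*H + 204 = -209*H²/32 + 204 = 204 - 209*H²/32)
z(55, 17/(-27)) - 21630 = (204 - 209*(17/(-27))²/32) - 21630 = (204 - 209*(17*(-1/27))²/32) - 21630 = (204 - 209*(-17/27)²/32) - 21630 = (204 - 209/32*289/729) - 21630 = (204 - 60401/23328) - 21630 = 4698511/23328 - 21630 = -499886129/23328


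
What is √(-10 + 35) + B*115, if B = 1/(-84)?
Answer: 305/84 ≈ 3.6310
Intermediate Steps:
B = -1/84 ≈ -0.011905
√(-10 + 35) + B*115 = √(-10 + 35) - 1/84*115 = √25 - 115/84 = 5 - 115/84 = 305/84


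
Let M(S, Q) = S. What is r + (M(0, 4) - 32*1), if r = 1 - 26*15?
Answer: -421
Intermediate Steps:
r = -389 (r = 1 - 390 = -389)
r + (M(0, 4) - 32*1) = -389 + (0 - 32*1) = -389 + (0 - 32) = -389 - 32 = -421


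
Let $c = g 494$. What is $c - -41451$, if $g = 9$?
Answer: $45897$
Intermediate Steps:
$c = 4446$ ($c = 9 \cdot 494 = 4446$)
$c - -41451 = 4446 - -41451 = 4446 + 41451 = 45897$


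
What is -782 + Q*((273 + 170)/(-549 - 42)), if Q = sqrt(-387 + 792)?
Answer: -782 - 1329*sqrt(5)/197 ≈ -797.08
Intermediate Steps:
Q = 9*sqrt(5) (Q = sqrt(405) = 9*sqrt(5) ≈ 20.125)
-782 + Q*((273 + 170)/(-549 - 42)) = -782 + (9*sqrt(5))*((273 + 170)/(-549 - 42)) = -782 + (9*sqrt(5))*(443/(-591)) = -782 + (9*sqrt(5))*(443*(-1/591)) = -782 + (9*sqrt(5))*(-443/591) = -782 - 1329*sqrt(5)/197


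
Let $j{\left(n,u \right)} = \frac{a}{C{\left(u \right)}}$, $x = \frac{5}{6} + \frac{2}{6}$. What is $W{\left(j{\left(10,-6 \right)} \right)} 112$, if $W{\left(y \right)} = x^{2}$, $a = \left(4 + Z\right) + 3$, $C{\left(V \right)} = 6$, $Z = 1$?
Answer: $\frac{1372}{9} \approx 152.44$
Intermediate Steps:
$a = 8$ ($a = \left(4 + 1\right) + 3 = 5 + 3 = 8$)
$x = \frac{7}{6}$ ($x = 5 \cdot \frac{1}{6} + 2 \cdot \frac{1}{6} = \frac{5}{6} + \frac{1}{3} = \frac{7}{6} \approx 1.1667$)
$j{\left(n,u \right)} = \frac{4}{3}$ ($j{\left(n,u \right)} = \frac{8}{6} = 8 \cdot \frac{1}{6} = \frac{4}{3}$)
$W{\left(y \right)} = \frac{49}{36}$ ($W{\left(y \right)} = \left(\frac{7}{6}\right)^{2} = \frac{49}{36}$)
$W{\left(j{\left(10,-6 \right)} \right)} 112 = \frac{49}{36} \cdot 112 = \frac{1372}{9}$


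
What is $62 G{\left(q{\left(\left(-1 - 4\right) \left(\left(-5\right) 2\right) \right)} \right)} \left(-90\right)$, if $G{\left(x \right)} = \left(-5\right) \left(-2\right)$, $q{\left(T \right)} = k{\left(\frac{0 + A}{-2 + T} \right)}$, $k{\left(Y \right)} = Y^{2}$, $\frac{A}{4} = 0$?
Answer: $-55800$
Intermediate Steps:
$A = 0$ ($A = 4 \cdot 0 = 0$)
$q{\left(T \right)} = 0$ ($q{\left(T \right)} = \left(\frac{0 + 0}{-2 + T}\right)^{2} = \left(\frac{0}{-2 + T}\right)^{2} = 0^{2} = 0$)
$G{\left(x \right)} = 10$
$62 G{\left(q{\left(\left(-1 - 4\right) \left(\left(-5\right) 2\right) \right)} \right)} \left(-90\right) = 62 \cdot 10 \left(-90\right) = 620 \left(-90\right) = -55800$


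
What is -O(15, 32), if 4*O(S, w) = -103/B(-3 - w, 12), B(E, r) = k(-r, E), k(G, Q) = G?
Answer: -103/48 ≈ -2.1458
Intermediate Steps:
B(E, r) = -r
O(S, w) = 103/48 (O(S, w) = (-103/((-1*12)))/4 = (-103/(-12))/4 = (-103*(-1/12))/4 = (1/4)*(103/12) = 103/48)
-O(15, 32) = -1*103/48 = -103/48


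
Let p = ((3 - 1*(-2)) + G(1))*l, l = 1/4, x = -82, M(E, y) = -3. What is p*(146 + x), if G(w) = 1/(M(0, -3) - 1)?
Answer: 76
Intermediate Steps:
G(w) = -¼ (G(w) = 1/(-3 - 1) = 1/(-4) = -¼)
l = ¼ ≈ 0.25000
p = 19/16 (p = ((3 - 1*(-2)) - ¼)*(¼) = ((3 + 2) - ¼)*(¼) = (5 - ¼)*(¼) = (19/4)*(¼) = 19/16 ≈ 1.1875)
p*(146 + x) = 19*(146 - 82)/16 = (19/16)*64 = 76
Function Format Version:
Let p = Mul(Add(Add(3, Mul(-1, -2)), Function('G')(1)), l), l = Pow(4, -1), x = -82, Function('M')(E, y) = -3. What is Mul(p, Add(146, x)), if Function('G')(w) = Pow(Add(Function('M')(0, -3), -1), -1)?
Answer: 76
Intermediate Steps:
Function('G')(w) = Rational(-1, 4) (Function('G')(w) = Pow(Add(-3, -1), -1) = Pow(-4, -1) = Rational(-1, 4))
l = Rational(1, 4) ≈ 0.25000
p = Rational(19, 16) (p = Mul(Add(Add(3, Mul(-1, -2)), Rational(-1, 4)), Rational(1, 4)) = Mul(Add(Add(3, 2), Rational(-1, 4)), Rational(1, 4)) = Mul(Add(5, Rational(-1, 4)), Rational(1, 4)) = Mul(Rational(19, 4), Rational(1, 4)) = Rational(19, 16) ≈ 1.1875)
Mul(p, Add(146, x)) = Mul(Rational(19, 16), Add(146, -82)) = Mul(Rational(19, 16), 64) = 76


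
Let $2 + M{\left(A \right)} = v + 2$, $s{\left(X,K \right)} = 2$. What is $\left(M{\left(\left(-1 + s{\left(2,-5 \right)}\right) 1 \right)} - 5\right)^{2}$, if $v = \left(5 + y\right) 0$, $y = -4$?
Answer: $25$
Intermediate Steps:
$v = 0$ ($v = \left(5 - 4\right) 0 = 1 \cdot 0 = 0$)
$M{\left(A \right)} = 0$ ($M{\left(A \right)} = -2 + \left(0 + 2\right) = -2 + 2 = 0$)
$\left(M{\left(\left(-1 + s{\left(2,-5 \right)}\right) 1 \right)} - 5\right)^{2} = \left(0 - 5\right)^{2} = \left(-5\right)^{2} = 25$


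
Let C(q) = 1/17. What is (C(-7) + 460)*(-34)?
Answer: -15642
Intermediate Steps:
C(q) = 1/17
(C(-7) + 460)*(-34) = (1/17 + 460)*(-34) = (7821/17)*(-34) = -15642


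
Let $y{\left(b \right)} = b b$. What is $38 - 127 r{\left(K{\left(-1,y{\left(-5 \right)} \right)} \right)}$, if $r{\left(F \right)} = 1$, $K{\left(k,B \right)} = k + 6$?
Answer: $-89$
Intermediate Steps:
$y{\left(b \right)} = b^{2}$
$K{\left(k,B \right)} = 6 + k$
$38 - 127 r{\left(K{\left(-1,y{\left(-5 \right)} \right)} \right)} = 38 - 127 = -89$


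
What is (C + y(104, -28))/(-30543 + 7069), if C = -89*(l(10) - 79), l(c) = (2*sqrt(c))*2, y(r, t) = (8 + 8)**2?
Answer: -7287/23474 + 178*sqrt(10)/11737 ≈ -0.26247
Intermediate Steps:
y(r, t) = 256 (y(r, t) = 16**2 = 256)
l(c) = 4*sqrt(c)
C = 7031 - 356*sqrt(10) (C = -89*(4*sqrt(10) - 79) = -89*(-79 + 4*sqrt(10)) = 7031 - 356*sqrt(10) ≈ 5905.2)
(C + y(104, -28))/(-30543 + 7069) = ((7031 - 356*sqrt(10)) + 256)/(-30543 + 7069) = (7287 - 356*sqrt(10))/(-23474) = (7287 - 356*sqrt(10))*(-1/23474) = -7287/23474 + 178*sqrt(10)/11737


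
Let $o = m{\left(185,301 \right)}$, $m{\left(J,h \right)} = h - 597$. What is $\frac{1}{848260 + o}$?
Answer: $\frac{1}{847964} \approx 1.1793 \cdot 10^{-6}$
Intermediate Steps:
$m{\left(J,h \right)} = -597 + h$
$o = -296$ ($o = -597 + 301 = -296$)
$\frac{1}{848260 + o} = \frac{1}{848260 - 296} = \frac{1}{847964}$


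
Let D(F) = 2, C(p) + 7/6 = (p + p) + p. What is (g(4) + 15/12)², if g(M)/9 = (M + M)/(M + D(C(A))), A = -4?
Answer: 2809/16 ≈ 175.56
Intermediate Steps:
C(p) = -7/6 + 3*p (C(p) = -7/6 + ((p + p) + p) = -7/6 + (2*p + p) = -7/6 + 3*p)
g(M) = 18*M/(2 + M) (g(M) = 9*((M + M)/(M + 2)) = 9*((2*M)/(2 + M)) = 9*(2*M/(2 + M)) = 18*M/(2 + M))
(g(4) + 15/12)² = (18*4/(2 + 4) + 15/12)² = (18*4/6 + 15*(1/12))² = (18*4*(⅙) + 5/4)² = (12 + 5/4)² = (53/4)² = 2809/16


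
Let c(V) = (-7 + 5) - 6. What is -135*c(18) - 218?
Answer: 862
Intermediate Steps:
c(V) = -8 (c(V) = -2 - 6 = -8)
-135*c(18) - 218 = -135*(-8) - 218 = 1080 - 218 = 862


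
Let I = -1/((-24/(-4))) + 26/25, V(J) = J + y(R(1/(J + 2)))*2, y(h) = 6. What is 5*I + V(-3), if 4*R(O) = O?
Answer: 401/30 ≈ 13.367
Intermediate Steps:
R(O) = O/4
V(J) = 12 + J (V(J) = J + 6*2 = J + 12 = 12 + J)
I = 131/150 (I = -1/((-24*(-1/4))) + 26*(1/25) = -1/6 + 26/25 = 131/150 ≈ 0.87333)
5*I + V(-3) = 5*(131/150) + (12 - 3) = 131/30 + 9 = 401/30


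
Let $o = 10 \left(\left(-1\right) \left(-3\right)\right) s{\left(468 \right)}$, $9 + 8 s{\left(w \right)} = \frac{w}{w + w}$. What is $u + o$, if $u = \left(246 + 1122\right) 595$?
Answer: $\frac{6511425}{8} \approx 8.1393 \cdot 10^{5}$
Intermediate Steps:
$s{\left(w \right)} = - \frac{17}{16}$ ($s{\left(w \right)} = - \frac{9}{8} + \frac{\frac{1}{w + w} w}{8} = - \frac{9}{8} + \frac{\frac{1}{2 w} w}{8} = - \frac{9}{8} + \frac{1}{8} \cdot \frac{1}{2} = - \frac{9}{8} + \frac{1}{16} = - \frac{17}{16}$)
$u = 813960$ ($u = 1368 \cdot 595 = 813960$)
$o = - \frac{255}{8}$ ($o = 10 \left(\left(-1\right) \left(-3\right)\right) \left(- \frac{17}{16}\right) = 10 \cdot 3 \left(- \frac{17}{16}\right) = 30 \left(- \frac{17}{16}\right) = - \frac{255}{8} \approx -31.875$)
$u + o = 813960 - \frac{255}{8} = \frac{6511425}{8}$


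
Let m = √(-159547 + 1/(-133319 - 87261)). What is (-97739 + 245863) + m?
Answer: 148124 + I*√1940711216557845/110290 ≈ 1.4812e+5 + 399.43*I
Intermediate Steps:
m = I*√1940711216557845/110290 (m = √(-159547 + 1/(-220580)) = √(-159547 - 1/220580) = √(-35192877261/220580) = I*√1940711216557845/110290 ≈ 399.43*I)
(-97739 + 245863) + m = (-97739 + 245863) + I*√1940711216557845/110290 = 148124 + I*√1940711216557845/110290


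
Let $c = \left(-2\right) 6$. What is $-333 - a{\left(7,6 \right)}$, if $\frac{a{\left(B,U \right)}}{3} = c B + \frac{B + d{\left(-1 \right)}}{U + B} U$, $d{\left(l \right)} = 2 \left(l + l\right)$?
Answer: $- \frac{1107}{13} \approx -85.154$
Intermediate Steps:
$d{\left(l \right)} = 4 l$ ($d{\left(l \right)} = 2 \cdot 2 l = 4 l$)
$c = -12$
$a{\left(B,U \right)} = - 36 B + \frac{3 U \left(-4 + B\right)}{B + U}$ ($a{\left(B,U \right)} = 3 \left(- 12 B + \frac{B + 4 \left(-1\right)}{U + B} U\right) = 3 \left(- 12 B + \frac{B - 4}{B + U} U\right) = 3 \left(- 12 B + \frac{-4 + B}{B + U} U\right) = 3 \left(- 12 B + \frac{U \left(-4 + B\right)}{B + U}\right) = - 36 B + \frac{3 U \left(-4 + B\right)}{B + U}$)
$-333 - a{\left(7,6 \right)} = -333 - \frac{3 \left(- 12 \cdot 7^{2} - 24 - 77 \cdot 6\right)}{7 + 6} = -333 - \frac{3 \left(\left(-12\right) 49 - 24 - 462\right)}{13} = -333 - 3 \cdot \frac{1}{13} \left(-588 - 24 - 462\right) = -333 - 3 \cdot \frac{1}{13} \left(-1074\right) = -333 - - \frac{3222}{13} = -333 + \frac{3222}{13} = - \frac{1107}{13}$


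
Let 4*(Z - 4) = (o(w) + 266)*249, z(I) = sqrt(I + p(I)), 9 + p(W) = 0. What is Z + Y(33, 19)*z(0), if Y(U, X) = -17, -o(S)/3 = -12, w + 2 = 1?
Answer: 37607/2 - 51*I ≈ 18804.0 - 51.0*I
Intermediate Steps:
w = -1 (w = -2 + 1 = -1)
p(W) = -9 (p(W) = -9 + 0 = -9)
o(S) = 36 (o(S) = -3*(-12) = 36)
z(I) = sqrt(-9 + I) (z(I) = sqrt(I - 9) = sqrt(-9 + I))
Z = 37607/2 (Z = 4 + ((36 + 266)*249)/4 = 4 + (302*249)/4 = 4 + (1/4)*75198 = 4 + 37599/2 = 37607/2 ≈ 18804.)
Z + Y(33, 19)*z(0) = 37607/2 - 17*sqrt(-9 + 0) = 37607/2 - 51*I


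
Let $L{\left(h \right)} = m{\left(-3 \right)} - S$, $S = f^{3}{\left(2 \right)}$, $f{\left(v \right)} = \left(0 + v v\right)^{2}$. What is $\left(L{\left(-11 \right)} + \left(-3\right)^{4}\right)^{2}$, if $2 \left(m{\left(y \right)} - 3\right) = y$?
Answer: $\frac{64432729}{4} \approx 1.6108 \cdot 10^{7}$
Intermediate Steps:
$m{\left(y \right)} = 3 + \frac{y}{2}$
$f{\left(v \right)} = v^{4}$ ($f{\left(v \right)} = \left(0 + v^{2}\right)^{2} = \left(v^{2}\right)^{2} = v^{4}$)
$S = 4096$ ($S = \left(2^{4}\right)^{3} = 16^{3} = 4096$)
$L{\left(h \right)} = - \frac{8189}{2}$ ($L{\left(h \right)} = \left(3 + \frac{1}{2} \left(-3\right)\right) - 4096 = \left(3 - \frac{3}{2}\right) - 4096 = \frac{3}{2} - 4096 = - \frac{8189}{2}$)
$\left(L{\left(-11 \right)} + \left(-3\right)^{4}\right)^{2} = \left(- \frac{8189}{2} + \left(-3\right)^{4}\right)^{2} = \left(- \frac{8189}{2} + 81\right)^{2} = \left(- \frac{8027}{2}\right)^{2} = \frac{64432729}{4}$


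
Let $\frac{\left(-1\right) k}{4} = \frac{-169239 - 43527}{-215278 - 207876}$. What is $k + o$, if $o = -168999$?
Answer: $- \frac{35756726955}{211577} \approx -1.69 \cdot 10^{5}$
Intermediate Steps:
$k = - \frac{425532}{211577}$ ($k = - 4 \frac{-169239 - 43527}{-215278 - 207876} = - 4 \left(- \frac{212766}{-423154}\right) = - 4 \left(\left(-212766\right) \left(- \frac{1}{423154}\right)\right) = \left(-4\right) \frac{106383}{211577} = - \frac{425532}{211577} \approx -2.0112$)
$k + o = - \frac{425532}{211577} - 168999 = - \frac{35756726955}{211577}$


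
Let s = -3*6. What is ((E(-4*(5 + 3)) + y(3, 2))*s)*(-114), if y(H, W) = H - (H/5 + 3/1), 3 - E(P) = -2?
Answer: 45144/5 ≈ 9028.8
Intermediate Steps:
E(P) = 5 (E(P) = 3 - 1*(-2) = 3 + 2 = 5)
s = -18
y(H, W) = -3 + 4*H/5 (y(H, W) = H - (H*(1/5) + 3*1) = H - (H/5 + 3) = H - (3 + H/5) = H + (-3 - H/5) = -3 + 4*H/5)
((E(-4*(5 + 3)) + y(3, 2))*s)*(-114) = ((5 + (-3 + (4/5)*3))*(-18))*(-114) = ((5 + (-3 + 12/5))*(-18))*(-114) = ((5 - 3/5)*(-18))*(-114) = ((22/5)*(-18))*(-114) = -396/5*(-114) = 45144/5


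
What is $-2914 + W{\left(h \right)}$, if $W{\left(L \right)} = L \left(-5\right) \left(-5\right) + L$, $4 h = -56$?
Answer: $-3278$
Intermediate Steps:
$h = -14$ ($h = \frac{1}{4} \left(-56\right) = -14$)
$W{\left(L \right)} = 26 L$ ($W{\left(L \right)} = - 5 L \left(-5\right) + L = 25 L + L = 26 L$)
$-2914 + W{\left(h \right)} = -2914 + 26 \left(-14\right) = -2914 - 364 = -3278$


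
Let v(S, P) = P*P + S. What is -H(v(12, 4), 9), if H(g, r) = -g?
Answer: 28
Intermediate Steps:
v(S, P) = S + P² (v(S, P) = P² + S = S + P²)
-H(v(12, 4), 9) = -(-1)*(12 + 4²) = -(-1)*(12 + 16) = -(-1)*28 = -1*(-28) = 28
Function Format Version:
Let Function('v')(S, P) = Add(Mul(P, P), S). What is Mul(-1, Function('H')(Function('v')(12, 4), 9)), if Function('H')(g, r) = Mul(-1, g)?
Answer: 28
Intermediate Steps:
Function('v')(S, P) = Add(S, Pow(P, 2)) (Function('v')(S, P) = Add(Pow(P, 2), S) = Add(S, Pow(P, 2)))
Mul(-1, Function('H')(Function('v')(12, 4), 9)) = Mul(-1, Mul(-1, Add(12, Pow(4, 2)))) = Mul(-1, Mul(-1, Add(12, 16))) = Mul(-1, Mul(-1, 28)) = Mul(-1, -28) = 28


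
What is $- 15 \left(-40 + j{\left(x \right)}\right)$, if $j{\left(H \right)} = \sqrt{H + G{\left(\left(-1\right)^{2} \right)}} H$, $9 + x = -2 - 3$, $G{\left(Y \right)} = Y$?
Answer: $600 + 210 i \sqrt{13} \approx 600.0 + 757.17 i$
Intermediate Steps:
$x = -14$ ($x = -9 - 5 = -14$)
$j{\left(H \right)} = H \sqrt{1 + H}$ ($j{\left(H \right)} = \sqrt{H + \left(-1\right)^{2}} H = \sqrt{H + 1} H = \sqrt{1 + H} H = H \sqrt{1 + H}$)
$- 15 \left(-40 + j{\left(x \right)}\right) = - 15 \left(-40 - 14 \sqrt{1 - 14}\right) = - 15 \left(-40 - 14 \sqrt{-13}\right) = - 15 \left(-40 - 14 i \sqrt{13}\right) = 600 + 210 i \sqrt{13}$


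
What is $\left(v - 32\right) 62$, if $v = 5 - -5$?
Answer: $-1364$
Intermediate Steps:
$v = 10$ ($v = 5 + 5 = 10$)
$\left(v - 32\right) 62 = \left(10 - 32\right) 62 = \left(-22\right) 62 = -1364$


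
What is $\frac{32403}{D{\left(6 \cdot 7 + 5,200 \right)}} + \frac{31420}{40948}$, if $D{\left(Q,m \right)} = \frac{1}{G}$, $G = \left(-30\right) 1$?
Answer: $- \frac{9951277475}{10237} \approx -9.7209 \cdot 10^{5}$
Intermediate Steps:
$G = -30$
$D{\left(Q,m \right)} = - \frac{1}{30}$ ($D{\left(Q,m \right)} = \frac{1}{-30} = - \frac{1}{30}$)
$\frac{32403}{D{\left(6 \cdot 7 + 5,200 \right)}} + \frac{31420}{40948} = \frac{32403}{- \frac{1}{30}} + \frac{31420}{40948} = 32403 \left(-30\right) + 31420 \cdot \frac{1}{40948} = -972090 + \frac{7855}{10237} = - \frac{9951277475}{10237}$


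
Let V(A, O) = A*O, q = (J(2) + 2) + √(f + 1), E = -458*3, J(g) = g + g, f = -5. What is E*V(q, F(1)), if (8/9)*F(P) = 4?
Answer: -37098 - 12366*I ≈ -37098.0 - 12366.0*I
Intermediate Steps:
F(P) = 9/2 (F(P) = (9/8)*4 = 9/2)
J(g) = 2*g
E = -1374
q = 6 + 2*I (q = (2*2 + 2) + √(-5 + 1) = (4 + 2) + √(-4) = 6 + 2*I ≈ 6.0 + 2.0*I)
E*V(q, F(1)) = -1374*(6 + 2*I)*9/2 = -1374*(27 + 9*I) = -37098 - 12366*I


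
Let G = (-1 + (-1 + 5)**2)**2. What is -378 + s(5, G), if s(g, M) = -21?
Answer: -399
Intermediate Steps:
G = 225 (G = (-1 + 4**2)**2 = (-1 + 16)**2 = 15**2 = 225)
-378 + s(5, G) = -378 - 21 = -399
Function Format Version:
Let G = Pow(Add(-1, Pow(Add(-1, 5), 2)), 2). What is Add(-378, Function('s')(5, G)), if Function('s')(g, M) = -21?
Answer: -399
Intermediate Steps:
G = 225 (G = Pow(Add(-1, Pow(4, 2)), 2) = Pow(Add(-1, 16), 2) = Pow(15, 2) = 225)
Add(-378, Function('s')(5, G)) = Add(-378, -21) = -399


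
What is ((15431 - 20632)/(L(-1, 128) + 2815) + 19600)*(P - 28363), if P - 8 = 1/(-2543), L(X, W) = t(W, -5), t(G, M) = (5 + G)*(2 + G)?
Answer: -28413872969138034/51127015 ≈ -5.5575e+8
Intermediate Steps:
t(G, M) = (2 + G)*(5 + G)
L(X, W) = 10 + W² + 7*W
P = 20343/2543 (P = 8 + 1/(-2543) = 8 - 1/2543 = 20343/2543 ≈ 7.9996)
((15431 - 20632)/(L(-1, 128) + 2815) + 19600)*(P - 28363) = ((15431 - 20632)/((10 + 128² + 7*128) + 2815) + 19600)*(20343/2543 - 28363) = (-5201/((10 + 16384 + 896) + 2815) + 19600)*(-72106766/2543) = (-5201/(17290 + 2815) + 19600)*(-72106766/2543) = (-5201/20105 + 19600)*(-72106766/2543) = (394052799/20105)*(-72106766/2543) = -28413872969138034/51127015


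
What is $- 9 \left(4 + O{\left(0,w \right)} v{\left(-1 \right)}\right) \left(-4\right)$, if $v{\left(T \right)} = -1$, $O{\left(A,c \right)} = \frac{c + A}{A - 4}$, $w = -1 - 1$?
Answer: $126$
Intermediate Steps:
$w = -2$ ($w = -1 - 1 = -2$)
$O{\left(A,c \right)} = \frac{A + c}{-4 + A}$
$- 9 \left(4 + O{\left(0,w \right)} v{\left(-1 \right)}\right) \left(-4\right) = - 9 \left(4 + \frac{0 - 2}{-4 + 0} \left(-1\right)\right) \left(-4\right) = - 9 \left(4 + \frac{1}{-4} \left(-2\right) \left(-1\right)\right) \left(-4\right) = - 9 \left(4 + \left(- \frac{1}{4}\right) \left(-2\right) \left(-1\right)\right) \left(-4\right) = - 9 \left(4 + \frac{1}{2} \left(-1\right)\right) \left(-4\right) = - 9 \left(4 - \frac{1}{2}\right) \left(-4\right) = \left(-9\right) \frac{7}{2} \left(-4\right) = \left(- \frac{63}{2}\right) \left(-4\right) = 126$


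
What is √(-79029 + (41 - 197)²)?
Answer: 3*I*√6077 ≈ 233.87*I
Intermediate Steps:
√(-79029 + (41 - 197)²) = √(-79029 + (-156)²) = √(-79029 + 24336) = √(-54693) = 3*I*√6077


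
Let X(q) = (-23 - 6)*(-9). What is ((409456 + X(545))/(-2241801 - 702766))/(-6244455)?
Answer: 58531/2626745160855 ≈ 2.2283e-8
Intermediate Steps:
X(q) = 261 (X(q) = -29*(-9) = 261)
((409456 + X(545))/(-2241801 - 702766))/(-6244455) = ((409456 + 261)/(-2241801 - 702766))/(-6244455) = (409717/(-2944567))*(-1/6244455) = (409717*(-1/2944567))*(-1/6244455) = -409717/2944567*(-1/6244455) = 58531/2626745160855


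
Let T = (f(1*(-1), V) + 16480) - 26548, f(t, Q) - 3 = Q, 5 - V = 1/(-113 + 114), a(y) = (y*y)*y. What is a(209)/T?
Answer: -9129329/10061 ≈ -907.40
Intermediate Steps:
a(y) = y**3 (a(y) = y**2*y = y**3)
V = 4 (V = 5 - 1/(-113 + 114) = 5 - 1/1 = 5 - 1*1 = 5 - 1 = 4)
f(t, Q) = 3 + Q
T = -10061 (T = ((3 + 4) + 16480) - 26548 = (7 + 16480) - 26548 = 16487 - 26548 = -10061)
a(209)/T = 209**3/(-10061) = 9129329*(-1/10061) = -9129329/10061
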